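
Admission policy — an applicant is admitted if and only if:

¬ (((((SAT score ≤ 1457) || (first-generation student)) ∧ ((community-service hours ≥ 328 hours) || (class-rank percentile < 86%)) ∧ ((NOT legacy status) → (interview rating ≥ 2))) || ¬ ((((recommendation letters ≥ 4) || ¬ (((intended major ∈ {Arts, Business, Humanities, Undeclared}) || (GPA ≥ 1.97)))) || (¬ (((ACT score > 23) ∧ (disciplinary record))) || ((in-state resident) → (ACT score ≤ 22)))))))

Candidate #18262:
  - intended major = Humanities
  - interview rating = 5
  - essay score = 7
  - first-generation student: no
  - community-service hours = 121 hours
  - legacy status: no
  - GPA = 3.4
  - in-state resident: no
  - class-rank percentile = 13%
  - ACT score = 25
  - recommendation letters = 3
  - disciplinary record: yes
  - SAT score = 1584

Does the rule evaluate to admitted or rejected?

Atomic conditions:
  SAT score ≤ 1457: 1584 ≤ 1457 is false
  first-generation student: no → false
  community-service hours ≥ 328 hours: 121 ≥ 328 is false
  class-rank percentile < 86%: 13 < 86 is true
  NOT legacy status: no → true
  interview rating ≥ 2: 5 ≥ 2 is true
  recommendation letters ≥ 4: 3 ≥ 4 is false
  intended major ∈ {Arts, Business, Humanities, Undeclared}: Humanities is in the set → true
  GPA ≥ 1.97: 3.4 ≥ 1.97 is true
  ACT score > 23: 25 > 23 is true
  disciplinary record: yes → true
  in-state resident: no → false
  ACT score ≤ 22: 25 ≤ 22 is false
Combine:
[1.1.1] false OR false = false
[1.1.2] false OR true = true
[1.1.3] true → true = true
[1.1] false AND true AND true = false
[1.2.1.1.2.1] true OR true = true
[1.2.1.1.2] NOT true = false
[1.2.1.1] false OR false = false
[1.2.1.2.1.1] true AND true = true
[1.2.1.2.1] NOT true = false
[1.2.1.2.2] false → false (antecedent false ⇒ implication holds) = true
[1.2.1.2] false OR true = true
[1.2.1] false OR true = true
[1.2] NOT true = false
[1] false OR false = false
[root] NOT false = true
Overall: true → admitted

Admitted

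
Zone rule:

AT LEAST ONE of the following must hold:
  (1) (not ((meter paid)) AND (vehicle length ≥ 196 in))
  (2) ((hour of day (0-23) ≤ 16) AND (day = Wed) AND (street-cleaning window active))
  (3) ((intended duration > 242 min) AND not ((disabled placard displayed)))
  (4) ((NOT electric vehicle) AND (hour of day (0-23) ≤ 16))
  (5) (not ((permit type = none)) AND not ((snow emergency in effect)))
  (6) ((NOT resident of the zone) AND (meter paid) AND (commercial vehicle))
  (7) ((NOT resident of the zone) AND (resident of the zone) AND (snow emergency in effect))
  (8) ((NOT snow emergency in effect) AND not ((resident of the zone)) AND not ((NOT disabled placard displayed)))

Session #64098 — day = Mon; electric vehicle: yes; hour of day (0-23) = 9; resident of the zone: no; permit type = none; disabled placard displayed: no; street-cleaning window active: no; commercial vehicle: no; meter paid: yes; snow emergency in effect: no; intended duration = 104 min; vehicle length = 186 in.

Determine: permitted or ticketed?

Ticketed

Atomic conditions:
  meter paid: yes → true
  vehicle length ≥ 196 in: 186 ≥ 196 is false
  hour of day (0-23) ≤ 16: 9 ≤ 16 is true
  day = Wed: Mon == Wed is false
  street-cleaning window active: no → false
  intended duration > 242 min: 104 > 242 is false
  disabled placard displayed: no → false
  NOT electric vehicle: yes → false
  permit type = none: none == none is true
  snow emergency in effect: no → false
  NOT resident of the zone: no → true
  commercial vehicle: no → false
  resident of the zone: no → false
  NOT snow emergency in effect: no → true
  NOT disabled placard displayed: no → true
Combine:
[1.1] NOT true = false
[1] false AND false = false
[2] true AND false AND false = false
[3.2] NOT false = true
[3] false AND true = false
[4] false AND true = false
[5.1] NOT true = false
[5.2] NOT false = true
[5] false AND true = false
[6] true AND true AND false = false
[7] true AND false AND false = false
[8.2] NOT false = true
[8.3] NOT true = false
[8] true AND true AND false = false
[root] false OR false OR false OR false OR false OR false OR false OR false = false
Overall: false → ticketed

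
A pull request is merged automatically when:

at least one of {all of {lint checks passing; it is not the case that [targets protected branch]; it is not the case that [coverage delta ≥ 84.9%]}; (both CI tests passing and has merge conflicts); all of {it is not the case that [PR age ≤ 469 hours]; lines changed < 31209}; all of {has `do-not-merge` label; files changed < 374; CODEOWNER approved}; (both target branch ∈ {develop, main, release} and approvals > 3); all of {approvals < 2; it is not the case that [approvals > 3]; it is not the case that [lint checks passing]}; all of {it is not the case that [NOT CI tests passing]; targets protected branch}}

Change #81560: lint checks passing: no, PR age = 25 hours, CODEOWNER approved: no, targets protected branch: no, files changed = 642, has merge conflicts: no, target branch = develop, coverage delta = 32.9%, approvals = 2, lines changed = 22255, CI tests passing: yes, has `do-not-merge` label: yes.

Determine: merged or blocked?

Blocked

Atomic conditions:
  lint checks passing: no → false
  targets protected branch: no → false
  coverage delta ≥ 84.9%: 32.9 ≥ 84.9 is false
  CI tests passing: yes → true
  has merge conflicts: no → false
  PR age ≤ 469 hours: 25 ≤ 469 is true
  lines changed < 31209: 22255 < 31209 is true
  has `do-not-merge` label: yes → true
  files changed < 374: 642 < 374 is false
  CODEOWNER approved: no → false
  target branch ∈ {develop, main, release}: develop is in the set → true
  approvals > 3: 2 > 3 is false
  approvals < 2: 2 < 2 is false
  NOT CI tests passing: yes → false
Combine:
[1.2] NOT false = true
[1.3] NOT false = true
[1] false AND true AND true = false
[2] true AND false = false
[3.1] NOT true = false
[3] false AND true = false
[4] true AND false AND false = false
[5] true AND false = false
[6.2] NOT false = true
[6.3] NOT false = true
[6] false AND true AND true = false
[7.1] NOT false = true
[7] true AND false = false
[root] false OR false OR false OR false OR false OR false OR false = false
Overall: false → blocked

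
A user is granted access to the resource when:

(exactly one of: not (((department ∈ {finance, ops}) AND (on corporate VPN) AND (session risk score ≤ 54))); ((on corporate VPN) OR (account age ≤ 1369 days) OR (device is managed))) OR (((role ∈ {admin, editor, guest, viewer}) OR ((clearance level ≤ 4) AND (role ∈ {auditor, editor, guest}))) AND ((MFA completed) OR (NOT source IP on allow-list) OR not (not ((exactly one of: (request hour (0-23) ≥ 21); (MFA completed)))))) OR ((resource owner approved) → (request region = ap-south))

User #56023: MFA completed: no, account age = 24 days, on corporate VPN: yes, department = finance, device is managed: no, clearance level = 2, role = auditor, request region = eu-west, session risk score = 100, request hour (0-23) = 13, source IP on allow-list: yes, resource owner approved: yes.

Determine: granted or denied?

Denied

Atomic conditions:
  department ∈ {finance, ops}: finance is in the set → true
  on corporate VPN: yes → true
  session risk score ≤ 54: 100 ≤ 54 is false
  account age ≤ 1369 days: 24 ≤ 1369 is true
  device is managed: no → false
  role ∈ {admin, editor, guest, viewer}: auditor is not in the set → false
  clearance level ≤ 4: 2 ≤ 4 is true
  role ∈ {auditor, editor, guest}: auditor is in the set → true
  MFA completed: no → false
  NOT source IP on allow-list: yes → false
  request hour (0-23) ≥ 21: 13 ≥ 21 is false
  resource owner approved: yes → true
  request region = ap-south: eu-west == ap-south is false
Combine:
[1.1.1] true AND true AND false = false
[1.1] NOT false = true
[1.2] true OR true OR false = true
[1] exactly-one(true, true) = false
[2.1.2] true AND true = true
[2.1] false OR true = true
[2.2.3.1.1] exactly-one(false, false) = false
[2.2.3.1] NOT false = true
[2.2.3] NOT true = false
[2.2] false OR false OR false = false
[2] true AND false = false
[3] true → false = false
[root] false OR false OR false = false
Overall: false → denied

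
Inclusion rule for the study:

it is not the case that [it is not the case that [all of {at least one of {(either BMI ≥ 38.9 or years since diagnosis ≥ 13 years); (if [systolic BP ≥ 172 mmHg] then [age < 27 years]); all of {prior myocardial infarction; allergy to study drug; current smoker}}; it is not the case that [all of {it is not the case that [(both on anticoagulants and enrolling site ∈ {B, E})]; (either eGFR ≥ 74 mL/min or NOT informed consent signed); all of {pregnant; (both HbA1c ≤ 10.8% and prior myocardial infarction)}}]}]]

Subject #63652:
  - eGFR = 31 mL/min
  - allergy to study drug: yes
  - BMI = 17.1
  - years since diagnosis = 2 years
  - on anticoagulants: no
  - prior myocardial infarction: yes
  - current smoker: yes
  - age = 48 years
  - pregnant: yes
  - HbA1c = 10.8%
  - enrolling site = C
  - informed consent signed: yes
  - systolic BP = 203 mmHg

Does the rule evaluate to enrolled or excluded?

Atomic conditions:
  BMI ≥ 38.9: 17.1 ≥ 38.9 is false
  years since diagnosis ≥ 13 years: 2 ≥ 13 is false
  systolic BP ≥ 172 mmHg: 203 ≥ 172 is true
  age < 27 years: 48 < 27 is false
  prior myocardial infarction: yes → true
  allergy to study drug: yes → true
  current smoker: yes → true
  on anticoagulants: no → false
  enrolling site ∈ {B, E}: C is not in the set → false
  eGFR ≥ 74 mL/min: 31 ≥ 74 is false
  NOT informed consent signed: yes → false
  pregnant: yes → true
  HbA1c ≤ 10.8%: 10.8 ≤ 10.8 is true
Combine:
[1.1.1.1] false OR false = false
[1.1.1.2] true → false = false
[1.1.1.3] true AND true AND true = true
[1.1.1] false OR false OR true = true
[1.1.2.1.1.1] false AND false = false
[1.1.2.1.1] NOT false = true
[1.1.2.1.2] false OR false = false
[1.1.2.1.3.2] true AND true = true
[1.1.2.1.3] true AND true = true
[1.1.2.1] true AND false AND true = false
[1.1.2] NOT false = true
[1.1] true AND true = true
[1] NOT true = false
[root] NOT false = true
Overall: true → enrolled

Enrolled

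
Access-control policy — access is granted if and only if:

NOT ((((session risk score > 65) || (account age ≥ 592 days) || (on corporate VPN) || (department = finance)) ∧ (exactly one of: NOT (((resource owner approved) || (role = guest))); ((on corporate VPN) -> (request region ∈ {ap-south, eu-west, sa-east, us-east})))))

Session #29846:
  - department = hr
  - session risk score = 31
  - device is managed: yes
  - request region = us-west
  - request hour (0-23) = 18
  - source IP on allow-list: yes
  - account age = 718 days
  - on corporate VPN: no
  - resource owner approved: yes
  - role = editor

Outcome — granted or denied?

Atomic conditions:
  session risk score > 65: 31 > 65 is false
  account age ≥ 592 days: 718 ≥ 592 is true
  on corporate VPN: no → false
  department = finance: hr == finance is false
  resource owner approved: yes → true
  role = guest: editor == guest is false
  request region ∈ {ap-south, eu-west, sa-east, us-east}: us-west is not in the set → false
Combine:
[1.1] false OR true OR false OR false = true
[1.2.1.1] true OR false = true
[1.2.1] NOT true = false
[1.2.2] false → false (antecedent false ⇒ implication holds) = true
[1.2] exactly-one(false, true) = true
[1] true AND true = true
[root] NOT true = false
Overall: false → denied

Denied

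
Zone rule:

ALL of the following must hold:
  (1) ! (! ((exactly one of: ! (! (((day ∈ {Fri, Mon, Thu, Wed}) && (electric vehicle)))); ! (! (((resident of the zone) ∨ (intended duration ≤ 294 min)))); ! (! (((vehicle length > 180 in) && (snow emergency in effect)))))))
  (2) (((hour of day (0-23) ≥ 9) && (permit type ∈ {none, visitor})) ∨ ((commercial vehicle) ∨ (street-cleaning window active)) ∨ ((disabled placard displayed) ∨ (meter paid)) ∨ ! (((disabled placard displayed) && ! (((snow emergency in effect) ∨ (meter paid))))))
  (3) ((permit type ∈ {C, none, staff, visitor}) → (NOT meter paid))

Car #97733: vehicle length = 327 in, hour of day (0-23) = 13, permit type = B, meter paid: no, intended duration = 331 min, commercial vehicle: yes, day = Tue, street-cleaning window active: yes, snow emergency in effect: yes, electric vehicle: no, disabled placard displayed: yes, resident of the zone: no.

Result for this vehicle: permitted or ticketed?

Atomic conditions:
  day ∈ {Fri, Mon, Thu, Wed}: Tue is not in the set → false
  electric vehicle: no → false
  resident of the zone: no → false
  intended duration ≤ 294 min: 331 ≤ 294 is false
  vehicle length > 180 in: 327 > 180 is true
  snow emergency in effect: yes → true
  hour of day (0-23) ≥ 9: 13 ≥ 9 is true
  permit type ∈ {none, visitor}: B is not in the set → false
  commercial vehicle: yes → true
  street-cleaning window active: yes → true
  disabled placard displayed: yes → true
  meter paid: no → false
  permit type ∈ {C, none, staff, visitor}: B is not in the set → false
  NOT meter paid: no → true
Combine:
[1.1.1.1.1.1] false AND false = false
[1.1.1.1.1] NOT false = true
[1.1.1.1] NOT true = false
[1.1.1.2.1.1] false OR false = false
[1.1.1.2.1] NOT false = true
[1.1.1.2] NOT true = false
[1.1.1.3.1.1] true AND true = true
[1.1.1.3.1] NOT true = false
[1.1.1.3] NOT false = true
[1.1.1] exactly-one(false, false, true) = true
[1.1] NOT true = false
[1] NOT false = true
[2.1] true AND false = false
[2.2] true OR true = true
[2.3] true OR false = true
[2.4.1.2.1] true OR false = true
[2.4.1.2] NOT true = false
[2.4.1] true AND false = false
[2.4] NOT false = true
[2] false OR true OR true OR true = true
[3] false → true (antecedent false ⇒ implication holds) = true
[root] true AND true AND true = true
Overall: true → permitted

Permitted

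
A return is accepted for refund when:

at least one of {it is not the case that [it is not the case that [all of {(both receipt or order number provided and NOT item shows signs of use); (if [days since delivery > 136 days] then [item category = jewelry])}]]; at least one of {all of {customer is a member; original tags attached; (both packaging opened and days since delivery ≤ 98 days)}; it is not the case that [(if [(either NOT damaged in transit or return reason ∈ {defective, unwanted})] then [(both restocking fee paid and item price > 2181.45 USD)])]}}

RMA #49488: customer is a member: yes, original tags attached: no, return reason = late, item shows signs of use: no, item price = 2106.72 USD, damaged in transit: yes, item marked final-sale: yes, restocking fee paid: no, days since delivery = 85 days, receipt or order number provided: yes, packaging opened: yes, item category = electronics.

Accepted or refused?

Accepted

Atomic conditions:
  receipt or order number provided: yes → true
  NOT item shows signs of use: no → true
  days since delivery > 136 days: 85 > 136 is false
  item category = jewelry: electronics == jewelry is false
  customer is a member: yes → true
  original tags attached: no → false
  packaging opened: yes → true
  days since delivery ≤ 98 days: 85 ≤ 98 is true
  NOT damaged in transit: yes → false
  return reason ∈ {defective, unwanted}: late is not in the set → false
  restocking fee paid: no → false
  item price > 2181.45 USD: 2106.72 > 2181.45 is false
Combine:
[1.1.1.1] true AND true = true
[1.1.1.2] false → false (antecedent false ⇒ implication holds) = true
[1.1.1] true AND true = true
[1.1] NOT true = false
[1] NOT false = true
[2.1.3] true AND true = true
[2.1] true AND false AND true = false
[2.2.1.1] false OR false = false
[2.2.1.2] false AND false = false
[2.2.1] false → false (antecedent false ⇒ implication holds) = true
[2.2] NOT true = false
[2] false OR false = false
[root] true OR false = true
Overall: true → accepted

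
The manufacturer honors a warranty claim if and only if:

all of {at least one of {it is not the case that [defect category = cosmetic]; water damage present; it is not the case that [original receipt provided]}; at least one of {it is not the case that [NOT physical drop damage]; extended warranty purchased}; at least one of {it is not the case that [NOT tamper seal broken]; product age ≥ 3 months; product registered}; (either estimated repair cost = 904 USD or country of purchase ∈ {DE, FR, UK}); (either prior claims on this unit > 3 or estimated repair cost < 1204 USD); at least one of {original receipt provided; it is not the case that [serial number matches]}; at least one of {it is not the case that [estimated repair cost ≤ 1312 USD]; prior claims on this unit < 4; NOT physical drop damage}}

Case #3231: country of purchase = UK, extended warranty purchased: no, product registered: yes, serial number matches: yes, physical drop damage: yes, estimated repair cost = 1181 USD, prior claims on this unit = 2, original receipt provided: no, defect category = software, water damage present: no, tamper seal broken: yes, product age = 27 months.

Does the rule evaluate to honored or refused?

Refused

Atomic conditions:
  defect category = cosmetic: software == cosmetic is false
  water damage present: no → false
  original receipt provided: no → false
  NOT physical drop damage: yes → false
  extended warranty purchased: no → false
  NOT tamper seal broken: yes → false
  product age ≥ 3 months: 27 ≥ 3 is true
  product registered: yes → true
  estimated repair cost = 904 USD: 1181 == 904 is false
  country of purchase ∈ {DE, FR, UK}: UK is in the set → true
  prior claims on this unit > 3: 2 > 3 is false
  estimated repair cost < 1204 USD: 1181 < 1204 is true
  serial number matches: yes → true
  estimated repair cost ≤ 1312 USD: 1181 ≤ 1312 is true
  prior claims on this unit < 4: 2 < 4 is true
Combine:
[1.1] NOT false = true
[1.3] NOT false = true
[1] true OR false OR true = true
[2.1] NOT false = true
[2] true OR false = true
[3.1] NOT false = true
[3] true OR true OR true = true
[4] false OR true = true
[5] false OR true = true
[6.2] NOT true = false
[6] false OR false = false
[7.1] NOT true = false
[7] false OR true OR false = true
[root] true AND true AND true AND true AND true AND false AND true = false
Overall: false → refused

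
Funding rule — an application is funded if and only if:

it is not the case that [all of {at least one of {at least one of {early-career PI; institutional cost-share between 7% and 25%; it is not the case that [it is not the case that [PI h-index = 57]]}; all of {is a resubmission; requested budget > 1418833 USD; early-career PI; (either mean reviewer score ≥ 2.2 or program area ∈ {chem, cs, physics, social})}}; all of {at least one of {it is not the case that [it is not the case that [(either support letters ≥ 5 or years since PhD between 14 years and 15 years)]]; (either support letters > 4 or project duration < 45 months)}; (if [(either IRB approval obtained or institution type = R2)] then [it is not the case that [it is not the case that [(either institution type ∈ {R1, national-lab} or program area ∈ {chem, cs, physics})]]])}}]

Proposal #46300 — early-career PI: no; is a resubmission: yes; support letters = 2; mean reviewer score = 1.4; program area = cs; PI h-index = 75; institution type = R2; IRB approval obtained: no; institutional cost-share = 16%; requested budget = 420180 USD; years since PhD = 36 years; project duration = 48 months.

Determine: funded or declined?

Funded

Atomic conditions:
  early-career PI: no → false
  institutional cost-share between 7% and 25%: 16 in [7, 25] is true
  PI h-index = 57: 75 == 57 is false
  is a resubmission: yes → true
  requested budget > 1418833 USD: 420180 > 1418833 is false
  mean reviewer score ≥ 2.2: 1.4 ≥ 2.2 is false
  program area ∈ {chem, cs, physics, social}: cs is in the set → true
  support letters ≥ 5: 2 ≥ 5 is false
  years since PhD between 14 years and 15 years: 36 in [14, 15] is false
  support letters > 4: 2 > 4 is false
  project duration < 45 months: 48 < 45 is false
  IRB approval obtained: no → false
  institution type = R2: R2 == R2 is true
  institution type ∈ {R1, national-lab}: R2 is not in the set → false
  program area ∈ {chem, cs, physics}: cs is in the set → true
Combine:
[1.1.1.3.1] NOT false = true
[1.1.1.3] NOT true = false
[1.1.1] false OR true OR false = true
[1.1.2.4] false OR true = true
[1.1.2] true AND false AND false AND true = false
[1.1] true OR false = true
[1.2.1.1.1.1] false OR false = false
[1.2.1.1.1] NOT false = true
[1.2.1.1] NOT true = false
[1.2.1.2] false OR false = false
[1.2.1] false OR false = false
[1.2.2.1] false OR true = true
[1.2.2.2.1.1] false OR true = true
[1.2.2.2.1] NOT true = false
[1.2.2.2] NOT false = true
[1.2.2] true → true = true
[1.2] false AND true = false
[1] true AND false = false
[root] NOT false = true
Overall: true → funded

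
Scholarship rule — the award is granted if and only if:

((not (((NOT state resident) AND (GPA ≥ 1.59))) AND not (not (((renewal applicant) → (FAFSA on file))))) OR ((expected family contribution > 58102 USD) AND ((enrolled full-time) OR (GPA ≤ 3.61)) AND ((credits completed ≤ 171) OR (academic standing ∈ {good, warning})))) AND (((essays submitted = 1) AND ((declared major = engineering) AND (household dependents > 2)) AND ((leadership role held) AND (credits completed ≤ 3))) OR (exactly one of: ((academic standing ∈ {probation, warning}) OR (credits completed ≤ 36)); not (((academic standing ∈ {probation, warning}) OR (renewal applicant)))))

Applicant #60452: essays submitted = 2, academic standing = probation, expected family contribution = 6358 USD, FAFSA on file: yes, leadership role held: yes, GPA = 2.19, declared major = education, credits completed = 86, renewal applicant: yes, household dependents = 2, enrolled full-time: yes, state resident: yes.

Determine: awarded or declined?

Atomic conditions:
  NOT state resident: yes → false
  GPA ≥ 1.59: 2.19 ≥ 1.59 is true
  renewal applicant: yes → true
  FAFSA on file: yes → true
  expected family contribution > 58102 USD: 6358 > 58102 is false
  enrolled full-time: yes → true
  GPA ≤ 3.61: 2.19 ≤ 3.61 is true
  credits completed ≤ 171: 86 ≤ 171 is true
  academic standing ∈ {good, warning}: probation is not in the set → false
  essays submitted = 1: 2 == 1 is false
  declared major = engineering: education == engineering is false
  household dependents > 2: 2 > 2 is false
  leadership role held: yes → true
  credits completed ≤ 3: 86 ≤ 3 is false
  academic standing ∈ {probation, warning}: probation is in the set → true
  credits completed ≤ 36: 86 ≤ 36 is false
Combine:
[1.1.1.1] false AND true = false
[1.1.1] NOT false = true
[1.1.2.1.1] true → true = true
[1.1.2.1] NOT true = false
[1.1.2] NOT false = true
[1.1] true AND true = true
[1.2.2] true OR true = true
[1.2.3] true OR false = true
[1.2] false AND true AND true = false
[1] true OR false = true
[2.1.2] false AND false = false
[2.1.3] true AND false = false
[2.1] false AND false AND false = false
[2.2.1] true OR false = true
[2.2.2.1] true OR true = true
[2.2.2] NOT true = false
[2.2] exactly-one(true, false) = true
[2] false OR true = true
[root] true AND true = true
Overall: true → awarded

Awarded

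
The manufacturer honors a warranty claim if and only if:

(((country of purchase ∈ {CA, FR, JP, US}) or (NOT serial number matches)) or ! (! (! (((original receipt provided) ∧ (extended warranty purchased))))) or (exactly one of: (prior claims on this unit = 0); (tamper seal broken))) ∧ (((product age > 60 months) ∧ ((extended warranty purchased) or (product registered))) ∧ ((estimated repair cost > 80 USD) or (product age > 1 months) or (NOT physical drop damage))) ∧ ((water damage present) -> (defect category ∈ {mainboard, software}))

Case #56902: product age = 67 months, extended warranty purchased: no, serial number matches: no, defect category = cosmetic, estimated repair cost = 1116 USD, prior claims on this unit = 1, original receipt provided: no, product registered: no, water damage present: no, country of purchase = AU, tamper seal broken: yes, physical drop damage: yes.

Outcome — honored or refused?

Atomic conditions:
  country of purchase ∈ {CA, FR, JP, US}: AU is not in the set → false
  NOT serial number matches: no → true
  original receipt provided: no → false
  extended warranty purchased: no → false
  prior claims on this unit = 0: 1 == 0 is false
  tamper seal broken: yes → true
  product age > 60 months: 67 > 60 is true
  product registered: no → false
  estimated repair cost > 80 USD: 1116 > 80 is true
  product age > 1 months: 67 > 1 is true
  NOT physical drop damage: yes → false
  water damage present: no → false
  defect category ∈ {mainboard, software}: cosmetic is not in the set → false
Combine:
[1.1] false OR true = true
[1.2.1.1.1] false AND false = false
[1.2.1.1] NOT false = true
[1.2.1] NOT true = false
[1.2] NOT false = true
[1.3] exactly-one(false, true) = true
[1] true OR true OR true = true
[2.1.2] false OR false = false
[2.1] true AND false = false
[2.2] true OR true OR false = true
[2] false AND true = false
[3] false → false (antecedent false ⇒ implication holds) = true
[root] true AND false AND true = false
Overall: false → refused

Refused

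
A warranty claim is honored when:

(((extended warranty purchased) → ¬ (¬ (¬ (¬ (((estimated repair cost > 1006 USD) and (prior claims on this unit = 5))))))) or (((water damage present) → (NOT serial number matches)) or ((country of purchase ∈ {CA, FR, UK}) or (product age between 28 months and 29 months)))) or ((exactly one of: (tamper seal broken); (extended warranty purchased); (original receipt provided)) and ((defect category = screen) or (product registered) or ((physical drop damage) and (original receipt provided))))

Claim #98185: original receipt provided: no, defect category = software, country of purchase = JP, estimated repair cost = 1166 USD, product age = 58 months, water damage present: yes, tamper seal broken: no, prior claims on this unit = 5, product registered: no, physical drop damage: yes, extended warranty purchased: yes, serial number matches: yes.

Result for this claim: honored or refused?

Atomic conditions:
  extended warranty purchased: yes → true
  estimated repair cost > 1006 USD: 1166 > 1006 is true
  prior claims on this unit = 5: 5 == 5 is true
  water damage present: yes → true
  NOT serial number matches: yes → false
  country of purchase ∈ {CA, FR, UK}: JP is not in the set → false
  product age between 28 months and 29 months: 58 in [28, 29] is false
  tamper seal broken: no → false
  original receipt provided: no → false
  defect category = screen: software == screen is false
  product registered: no → false
  physical drop damage: yes → true
Combine:
[1.1.2.1.1.1.1] true AND true = true
[1.1.2.1.1.1] NOT true = false
[1.1.2.1.1] NOT false = true
[1.1.2.1] NOT true = false
[1.1.2] NOT false = true
[1.1] true → true = true
[1.2.1] true → false = false
[1.2.2] false OR false = false
[1.2] false OR false = false
[1] true OR false = true
[2.1] exactly-one(false, true, false) = true
[2.2.3] true AND false = false
[2.2] false OR false OR false = false
[2] true AND false = false
[root] true OR false = true
Overall: true → honored

Honored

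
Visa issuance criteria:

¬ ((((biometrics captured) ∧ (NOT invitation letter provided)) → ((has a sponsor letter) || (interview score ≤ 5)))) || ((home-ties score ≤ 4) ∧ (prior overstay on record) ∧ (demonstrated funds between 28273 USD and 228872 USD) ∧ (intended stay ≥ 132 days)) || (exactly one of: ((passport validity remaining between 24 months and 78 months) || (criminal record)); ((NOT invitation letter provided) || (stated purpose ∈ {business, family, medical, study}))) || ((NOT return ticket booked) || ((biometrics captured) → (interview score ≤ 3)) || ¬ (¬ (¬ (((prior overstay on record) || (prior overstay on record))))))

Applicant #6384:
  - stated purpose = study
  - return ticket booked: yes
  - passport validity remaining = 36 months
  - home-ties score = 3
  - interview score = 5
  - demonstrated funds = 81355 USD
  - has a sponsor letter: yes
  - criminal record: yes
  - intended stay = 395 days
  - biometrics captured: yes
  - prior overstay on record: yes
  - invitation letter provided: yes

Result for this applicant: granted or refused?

Atomic conditions:
  biometrics captured: yes → true
  NOT invitation letter provided: yes → false
  has a sponsor letter: yes → true
  interview score ≤ 5: 5 ≤ 5 is true
  home-ties score ≤ 4: 3 ≤ 4 is true
  prior overstay on record: yes → true
  demonstrated funds between 28273 USD and 228872 USD: 81355 in [28273, 228872] is true
  intended stay ≥ 132 days: 395 ≥ 132 is true
  passport validity remaining between 24 months and 78 months: 36 in [24, 78] is true
  criminal record: yes → true
  stated purpose ∈ {business, family, medical, study}: study is in the set → true
  NOT return ticket booked: yes → false
  interview score ≤ 3: 5 ≤ 3 is false
Combine:
[1.1.1] true AND false = false
[1.1.2] true OR true = true
[1.1] false → true (antecedent false ⇒ implication holds) = true
[1] NOT true = false
[2] true AND true AND true AND true = true
[3.1] true OR true = true
[3.2] false OR true = true
[3] exactly-one(true, true) = false
[4.2] true → false = false
[4.3.1.1.1] true OR true = true
[4.3.1.1] NOT true = false
[4.3.1] NOT false = true
[4.3] NOT true = false
[4] false OR false OR false = false
[root] false OR true OR false OR false = true
Overall: true → granted

Granted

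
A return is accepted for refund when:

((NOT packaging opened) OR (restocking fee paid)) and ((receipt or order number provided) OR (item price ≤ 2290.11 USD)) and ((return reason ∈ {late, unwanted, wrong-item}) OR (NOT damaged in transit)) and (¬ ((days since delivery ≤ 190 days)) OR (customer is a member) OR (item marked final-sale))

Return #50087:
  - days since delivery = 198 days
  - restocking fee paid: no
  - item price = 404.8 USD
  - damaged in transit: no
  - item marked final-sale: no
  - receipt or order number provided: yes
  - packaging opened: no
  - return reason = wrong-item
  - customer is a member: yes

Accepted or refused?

Accepted

Atomic conditions:
  NOT packaging opened: no → true
  restocking fee paid: no → false
  receipt or order number provided: yes → true
  item price ≤ 2290.11 USD: 404.8 ≤ 2290.11 is true
  return reason ∈ {late, unwanted, wrong-item}: wrong-item is in the set → true
  NOT damaged in transit: no → true
  days since delivery ≤ 190 days: 198 ≤ 190 is false
  customer is a member: yes → true
  item marked final-sale: no → false
Combine:
[1] true OR false = true
[2] true OR true = true
[3] true OR true = true
[4.1] NOT false = true
[4] true OR true OR false = true
[root] true AND true AND true AND true = true
Overall: true → accepted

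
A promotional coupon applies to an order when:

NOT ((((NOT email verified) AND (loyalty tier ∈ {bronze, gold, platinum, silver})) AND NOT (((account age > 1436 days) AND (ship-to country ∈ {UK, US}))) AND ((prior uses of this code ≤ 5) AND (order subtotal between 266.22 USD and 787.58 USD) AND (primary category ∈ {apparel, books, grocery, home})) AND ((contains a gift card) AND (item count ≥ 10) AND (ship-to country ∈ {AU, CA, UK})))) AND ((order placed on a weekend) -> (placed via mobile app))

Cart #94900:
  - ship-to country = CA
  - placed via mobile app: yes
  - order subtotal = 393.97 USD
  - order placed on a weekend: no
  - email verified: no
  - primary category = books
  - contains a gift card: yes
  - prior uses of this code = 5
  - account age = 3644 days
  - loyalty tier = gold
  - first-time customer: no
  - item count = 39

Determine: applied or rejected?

Rejected

Atomic conditions:
  NOT email verified: no → true
  loyalty tier ∈ {bronze, gold, platinum, silver}: gold is in the set → true
  account age > 1436 days: 3644 > 1436 is true
  ship-to country ∈ {UK, US}: CA is not in the set → false
  prior uses of this code ≤ 5: 5 ≤ 5 is true
  order subtotal between 266.22 USD and 787.58 USD: 393.97 in [266.22, 787.58] is true
  primary category ∈ {apparel, books, grocery, home}: books is in the set → true
  contains a gift card: yes → true
  item count ≥ 10: 39 ≥ 10 is true
  ship-to country ∈ {AU, CA, UK}: CA is in the set → true
  order placed on a weekend: no → false
  placed via mobile app: yes → true
Combine:
[1.1.1] true AND true = true
[1.1.2.1] true AND false = false
[1.1.2] NOT false = true
[1.1.3] true AND true AND true = true
[1.1.4] true AND true AND true = true
[1.1] true AND true AND true AND true = true
[1] NOT true = false
[2] false → true (antecedent false ⇒ implication holds) = true
[root] false AND true = false
Overall: false → rejected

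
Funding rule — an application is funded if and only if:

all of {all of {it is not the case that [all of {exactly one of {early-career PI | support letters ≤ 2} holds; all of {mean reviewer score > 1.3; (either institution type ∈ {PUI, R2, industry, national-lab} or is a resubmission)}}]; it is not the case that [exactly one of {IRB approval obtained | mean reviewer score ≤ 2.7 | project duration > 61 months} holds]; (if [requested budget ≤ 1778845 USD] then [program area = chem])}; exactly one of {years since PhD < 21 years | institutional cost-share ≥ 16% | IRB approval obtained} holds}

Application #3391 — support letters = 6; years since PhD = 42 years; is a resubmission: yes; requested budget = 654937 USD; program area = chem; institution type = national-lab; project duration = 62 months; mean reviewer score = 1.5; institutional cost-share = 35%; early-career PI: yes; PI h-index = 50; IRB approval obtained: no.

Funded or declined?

Declined

Atomic conditions:
  early-career PI: yes → true
  support letters ≤ 2: 6 ≤ 2 is false
  mean reviewer score > 1.3: 1.5 > 1.3 is true
  institution type ∈ {PUI, R2, industry, national-lab}: national-lab is in the set → true
  is a resubmission: yes → true
  IRB approval obtained: no → false
  mean reviewer score ≤ 2.7: 1.5 ≤ 2.7 is true
  project duration > 61 months: 62 > 61 is true
  requested budget ≤ 1778845 USD: 654937 ≤ 1778845 is true
  program area = chem: chem == chem is true
  years since PhD < 21 years: 42 < 21 is false
  institutional cost-share ≥ 16%: 35 ≥ 16 is true
Combine:
[1.1.1.1] exactly-one(true, false) = true
[1.1.1.2.2] true OR true = true
[1.1.1.2] true AND true = true
[1.1.1] true AND true = true
[1.1] NOT true = false
[1.2.1] exactly-one(false, true, true) = false
[1.2] NOT false = true
[1.3] true → true = true
[1] false AND true AND true = false
[2] exactly-one(false, true, false) = true
[root] false AND true = false
Overall: false → declined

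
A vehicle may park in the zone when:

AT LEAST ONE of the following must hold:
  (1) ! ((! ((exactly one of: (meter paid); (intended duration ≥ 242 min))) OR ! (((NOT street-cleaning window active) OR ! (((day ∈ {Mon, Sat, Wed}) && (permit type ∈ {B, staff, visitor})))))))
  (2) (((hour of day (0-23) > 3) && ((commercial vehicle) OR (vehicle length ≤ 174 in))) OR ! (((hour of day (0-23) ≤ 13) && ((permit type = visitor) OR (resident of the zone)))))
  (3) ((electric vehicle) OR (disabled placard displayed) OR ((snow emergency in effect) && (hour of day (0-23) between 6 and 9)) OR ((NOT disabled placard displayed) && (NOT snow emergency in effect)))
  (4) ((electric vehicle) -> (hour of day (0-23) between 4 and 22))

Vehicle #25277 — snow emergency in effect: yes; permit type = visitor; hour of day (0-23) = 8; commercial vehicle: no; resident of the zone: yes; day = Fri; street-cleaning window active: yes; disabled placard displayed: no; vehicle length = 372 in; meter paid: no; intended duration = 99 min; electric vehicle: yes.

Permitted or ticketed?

Atomic conditions:
  meter paid: no → false
  intended duration ≥ 242 min: 99 ≥ 242 is false
  NOT street-cleaning window active: yes → false
  day ∈ {Mon, Sat, Wed}: Fri is not in the set → false
  permit type ∈ {B, staff, visitor}: visitor is in the set → true
  hour of day (0-23) > 3: 8 > 3 is true
  commercial vehicle: no → false
  vehicle length ≤ 174 in: 372 ≤ 174 is false
  hour of day (0-23) ≤ 13: 8 ≤ 13 is true
  permit type = visitor: visitor == visitor is true
  resident of the zone: yes → true
  electric vehicle: yes → true
  disabled placard displayed: no → false
  snow emergency in effect: yes → true
  hour of day (0-23) between 6 and 9: 8 in [6, 9] is true
  NOT disabled placard displayed: no → true
  NOT snow emergency in effect: yes → false
  hour of day (0-23) between 4 and 22: 8 in [4, 22] is true
Combine:
[1.1.1.1] exactly-one(false, false) = false
[1.1.1] NOT false = true
[1.1.2.1.2.1] false AND true = false
[1.1.2.1.2] NOT false = true
[1.1.2.1] false OR true = true
[1.1.2] NOT true = false
[1.1] true OR false = true
[1] NOT true = false
[2.1.2] false OR false = false
[2.1] true AND false = false
[2.2.1.2] true OR true = true
[2.2.1] true AND true = true
[2.2] NOT true = false
[2] false OR false = false
[3.3] true AND true = true
[3.4] true AND false = false
[3] true OR false OR true OR false = true
[4] true → true = true
[root] false OR false OR true OR true = true
Overall: true → permitted

Permitted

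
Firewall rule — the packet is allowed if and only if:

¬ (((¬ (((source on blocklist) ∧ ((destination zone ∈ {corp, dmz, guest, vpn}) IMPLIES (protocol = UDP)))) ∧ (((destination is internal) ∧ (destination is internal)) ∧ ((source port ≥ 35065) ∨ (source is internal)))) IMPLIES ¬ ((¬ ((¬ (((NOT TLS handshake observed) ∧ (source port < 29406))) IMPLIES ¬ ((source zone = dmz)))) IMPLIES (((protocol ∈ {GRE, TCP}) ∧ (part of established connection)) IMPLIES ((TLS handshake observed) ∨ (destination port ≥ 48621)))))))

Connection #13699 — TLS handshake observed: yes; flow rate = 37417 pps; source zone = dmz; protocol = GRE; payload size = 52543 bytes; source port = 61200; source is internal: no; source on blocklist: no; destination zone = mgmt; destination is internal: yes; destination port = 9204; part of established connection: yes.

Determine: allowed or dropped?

Allowed

Atomic conditions:
  source on blocklist: no → false
  destination zone ∈ {corp, dmz, guest, vpn}: mgmt is not in the set → false
  protocol = UDP: GRE == UDP is false
  destination is internal: yes → true
  source port ≥ 35065: 61200 ≥ 35065 is true
  source is internal: no → false
  NOT TLS handshake observed: yes → false
  source port < 29406: 61200 < 29406 is false
  source zone = dmz: dmz == dmz is true
  protocol ∈ {GRE, TCP}: GRE is in the set → true
  part of established connection: yes → true
  TLS handshake observed: yes → true
  destination port ≥ 48621: 9204 ≥ 48621 is false
Combine:
[1.1.1.1.2] false → false (antecedent false ⇒ implication holds) = true
[1.1.1.1] false AND true = false
[1.1.1] NOT false = true
[1.1.2.1] true AND true = true
[1.1.2.2] true OR false = true
[1.1.2] true AND true = true
[1.1] true AND true = true
[1.2.1.1.1.1.1] false AND false = false
[1.2.1.1.1.1] NOT false = true
[1.2.1.1.1.2] NOT true = false
[1.2.1.1.1] true → false = false
[1.2.1.1] NOT false = true
[1.2.1.2.1] true AND true = true
[1.2.1.2.2] true OR false = true
[1.2.1.2] true → true = true
[1.2.1] true → true = true
[1.2] NOT true = false
[1] true → false = false
[root] NOT false = true
Overall: true → allowed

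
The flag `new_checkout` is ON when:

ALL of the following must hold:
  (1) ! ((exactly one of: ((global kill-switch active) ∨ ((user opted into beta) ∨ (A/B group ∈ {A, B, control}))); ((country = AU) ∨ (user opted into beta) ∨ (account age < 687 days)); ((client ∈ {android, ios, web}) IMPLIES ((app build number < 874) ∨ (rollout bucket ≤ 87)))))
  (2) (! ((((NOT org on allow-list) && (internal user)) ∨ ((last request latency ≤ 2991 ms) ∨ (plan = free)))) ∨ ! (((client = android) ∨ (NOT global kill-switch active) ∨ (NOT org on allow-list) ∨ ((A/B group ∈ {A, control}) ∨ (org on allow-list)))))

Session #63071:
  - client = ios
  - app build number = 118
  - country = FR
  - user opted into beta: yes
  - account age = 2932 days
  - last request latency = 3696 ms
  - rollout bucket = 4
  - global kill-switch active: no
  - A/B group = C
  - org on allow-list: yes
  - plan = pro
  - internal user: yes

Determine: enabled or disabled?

Atomic conditions:
  global kill-switch active: no → false
  user opted into beta: yes → true
  A/B group ∈ {A, B, control}: C is not in the set → false
  country = AU: FR == AU is false
  account age < 687 days: 2932 < 687 is false
  client ∈ {android, ios, web}: ios is in the set → true
  app build number < 874: 118 < 874 is true
  rollout bucket ≤ 87: 4 ≤ 87 is true
  NOT org on allow-list: yes → false
  internal user: yes → true
  last request latency ≤ 2991 ms: 3696 ≤ 2991 is false
  plan = free: pro == free is false
  client = android: ios == android is false
  NOT global kill-switch active: no → true
  A/B group ∈ {A, control}: C is not in the set → false
  org on allow-list: yes → true
Combine:
[1.1.1.2] true OR false = true
[1.1.1] false OR true = true
[1.1.2] false OR true OR false = true
[1.1.3.2] true OR true = true
[1.1.3] true → true = true
[1.1] exactly-one(true, true, true) = false
[1] NOT false = true
[2.1.1.1] false AND true = false
[2.1.1.2] false OR false = false
[2.1.1] false OR false = false
[2.1] NOT false = true
[2.2.1.4] false OR true = true
[2.2.1] false OR true OR false OR true = true
[2.2] NOT true = false
[2] true OR false = true
[root] true AND true = true
Overall: true → enabled

Enabled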